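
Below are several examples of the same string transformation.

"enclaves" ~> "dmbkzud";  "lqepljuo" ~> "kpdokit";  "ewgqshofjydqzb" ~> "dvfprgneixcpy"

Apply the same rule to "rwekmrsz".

In each case the input is transformed by: delete the last character, then shift every letter 1 place backward in the alphabet (wrapping around).
On "rwekmrsz": the first step gives "rwekmrs", and the second then gives "qvdjlqr".

qvdjlqr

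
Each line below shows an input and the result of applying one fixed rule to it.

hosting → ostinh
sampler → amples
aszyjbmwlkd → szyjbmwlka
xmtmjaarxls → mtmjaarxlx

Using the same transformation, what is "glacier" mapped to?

In each case the input is transformed by: swap the first and last characters, then delete the first character.
On "glacier": the first step gives "rlacieg", and the second then gives "lacieg".

lacieg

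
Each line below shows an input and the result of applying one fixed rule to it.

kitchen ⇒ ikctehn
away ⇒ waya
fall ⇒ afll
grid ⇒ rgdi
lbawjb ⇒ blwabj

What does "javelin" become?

Each output is the input with this applied: swap each adjacent pair of characters (1↔2, 3↔4, ...).
"javelin" → "ajeviln".

ajeviln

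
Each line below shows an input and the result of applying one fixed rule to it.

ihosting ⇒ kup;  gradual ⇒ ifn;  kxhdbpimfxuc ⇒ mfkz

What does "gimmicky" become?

In each case the input is transformed by: shift every letter 2 places forward in the alphabet (wrapping around), then keep one character in every 3, starting at position 1 (positions 1st, 4th, 7th, ...).
"gimmicky" → "iom".

iom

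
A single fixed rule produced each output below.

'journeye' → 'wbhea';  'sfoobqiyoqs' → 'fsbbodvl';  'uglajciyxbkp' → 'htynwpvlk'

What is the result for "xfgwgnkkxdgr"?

What's happening: delete the last 3 characters, then shift every letter 13 places forward in the alphabet (wrapping around) — i.e. ROT13.
Starting from "xfgwgnkkxdgr": after the first operation, "xfgwgnkkx"; after the second, "kstjtaxxk".

kstjtaxxk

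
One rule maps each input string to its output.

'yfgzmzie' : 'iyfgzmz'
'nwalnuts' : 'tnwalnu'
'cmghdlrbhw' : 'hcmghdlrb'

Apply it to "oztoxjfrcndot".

Looking at the pairs, the operation is to delete the last character, then move the last character to the front.
For "oztoxjfrcndot", step one produces "oztoxjfrcndo"; step two turns that into "ooztoxjfrcnd".

ooztoxjfrcnd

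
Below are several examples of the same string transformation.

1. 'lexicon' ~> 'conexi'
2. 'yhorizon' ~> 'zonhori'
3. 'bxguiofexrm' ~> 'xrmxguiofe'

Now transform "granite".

In each case the input is transformed by: delete the first character, then move the last 3 characters to the front (rotate right by 3).
On "granite": the first step gives "ranite", and the second then gives "iteran".

iteran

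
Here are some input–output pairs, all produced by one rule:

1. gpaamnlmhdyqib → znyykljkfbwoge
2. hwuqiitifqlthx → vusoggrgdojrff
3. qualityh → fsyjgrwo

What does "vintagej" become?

hglryect

In each case the input is transformed by: swap the first and last characters, then shift every letter 2 places backward in the alphabet (wrapping around).
Applying both steps to "vintagej": "jintagev", then "hglryect".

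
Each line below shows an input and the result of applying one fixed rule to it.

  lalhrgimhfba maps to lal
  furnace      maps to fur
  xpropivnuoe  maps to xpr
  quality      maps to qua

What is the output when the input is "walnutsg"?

wal

The transformation: keep only the first 3 characters.
"walnutsg" → "wal".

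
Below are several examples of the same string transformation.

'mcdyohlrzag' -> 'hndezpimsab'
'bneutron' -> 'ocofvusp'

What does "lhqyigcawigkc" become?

dmirzjhdbxjhl

The transformation: shift every letter 1 place forward in the alphabet (wrapping around), then move the last character to the front.
On "lhqyigcawigkc": the first step gives "mirzjhdbxjhld", and the second then gives "dmirzjhdbxjhl".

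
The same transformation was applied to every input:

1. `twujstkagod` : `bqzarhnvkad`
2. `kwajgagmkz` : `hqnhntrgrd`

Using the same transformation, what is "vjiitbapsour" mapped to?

Rule — move the first 2 characters to the end (rotate left by 2), then shift every letter 7 places forward in the alphabet (wrapping around).
Applying both steps to "vjiitbapsour": "iitbapsourvj", then "ppaihwzvbycq".

ppaihwzvbycq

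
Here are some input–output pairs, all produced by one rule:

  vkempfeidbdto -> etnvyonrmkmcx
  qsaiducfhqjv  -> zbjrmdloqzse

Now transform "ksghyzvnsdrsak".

The pattern: shift every letter 9 places forward in the alphabet (wrapping around).
So "ksghyzvnsdrsak" becomes "tbpqhiewbmabjt".

tbpqhiewbmabjt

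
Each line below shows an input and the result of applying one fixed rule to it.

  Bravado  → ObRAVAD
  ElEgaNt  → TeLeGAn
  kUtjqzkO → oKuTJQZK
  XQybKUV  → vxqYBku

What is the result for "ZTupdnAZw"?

WztUPDNaz

What's happening: flip the case of every letter, then move the last character to the front.
"ZTupdnAZw" → "ztUPDNazW" → "WztUPDNaz".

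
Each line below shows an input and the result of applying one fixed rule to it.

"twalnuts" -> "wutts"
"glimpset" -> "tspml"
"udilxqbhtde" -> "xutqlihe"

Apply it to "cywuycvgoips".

The transformation: sort the characters into reverse alphabetical order, then delete the last 3 characters.
Starting from "cywuycvgoips": after the first operation, "yywvuspoigcc"; after the second, "yywvuspoi".

yywvuspoi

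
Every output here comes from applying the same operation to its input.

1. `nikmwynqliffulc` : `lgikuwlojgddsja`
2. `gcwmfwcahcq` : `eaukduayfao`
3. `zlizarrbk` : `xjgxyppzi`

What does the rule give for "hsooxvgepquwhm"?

Looking at the pairs, the operation is to shift every letter 2 places backward in the alphabet (wrapping around).
For "hsooxvgepquwhm" the result is "fqmmvtecnosufk".

fqmmvtecnosufk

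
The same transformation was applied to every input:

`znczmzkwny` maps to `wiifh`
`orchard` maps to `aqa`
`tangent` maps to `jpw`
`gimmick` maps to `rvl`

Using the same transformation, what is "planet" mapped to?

uwc

What's happening: keep every other character starting from the second (positions 2nd, 4th, 6th, ...), then shift every letter 9 places forward in the alphabet (wrapping around).
Applying both steps to "planet": "lnt", then "uwc".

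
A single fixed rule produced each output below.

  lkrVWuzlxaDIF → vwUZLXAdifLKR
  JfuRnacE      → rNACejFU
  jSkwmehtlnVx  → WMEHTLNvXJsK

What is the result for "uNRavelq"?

AVELQUnr

The pattern: move the first 3 characters to the end (rotate left by 3), then flip the case of every letter.
For "uNRavelq", step one produces "avelquNR"; step two turns that into "AVELQUnr".
(Check on "jSkwmehtlnVx": → "wmehtlnVxjSk" → "WMEHTLNvXJsK" ✓)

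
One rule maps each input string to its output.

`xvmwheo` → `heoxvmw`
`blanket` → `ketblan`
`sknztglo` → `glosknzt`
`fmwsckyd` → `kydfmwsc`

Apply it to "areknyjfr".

What's happening: move the last 3 characters to the front (rotate right by 3).
So "areknyjfr" becomes "jfrarekny".

jfrarekny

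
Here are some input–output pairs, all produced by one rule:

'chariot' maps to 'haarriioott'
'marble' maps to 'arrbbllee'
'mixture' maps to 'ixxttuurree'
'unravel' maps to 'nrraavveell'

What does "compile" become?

ommppiillee

Rule — double every character, then delete the first 3 characters.
"compile" → "ommppiillee".
(Check on "chariot": → "cchhaarriioott" → "haarriioott" ✓)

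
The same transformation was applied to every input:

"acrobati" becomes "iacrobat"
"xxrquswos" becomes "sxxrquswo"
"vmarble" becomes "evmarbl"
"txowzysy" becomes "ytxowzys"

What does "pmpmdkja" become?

The rule is to move the last character to the front.
For "pmpmdkja" the result is "apmpmdkj".

apmpmdkj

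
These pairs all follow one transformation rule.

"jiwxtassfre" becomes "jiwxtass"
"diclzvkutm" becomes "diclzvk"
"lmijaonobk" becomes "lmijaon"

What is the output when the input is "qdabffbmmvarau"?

The pattern: delete the last 3 characters.
For "qdabffbmmvarau" the result is "qdabffbmmva".

qdabffbmmva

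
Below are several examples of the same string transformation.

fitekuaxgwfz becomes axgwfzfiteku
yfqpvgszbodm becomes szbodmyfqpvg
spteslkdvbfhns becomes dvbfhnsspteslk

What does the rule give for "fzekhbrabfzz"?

Each output is the input with this applied: swap the front and back halves of the string.
"fzekhbrabfzz" → "rabfzzfzekhb".

rabfzzfzekhb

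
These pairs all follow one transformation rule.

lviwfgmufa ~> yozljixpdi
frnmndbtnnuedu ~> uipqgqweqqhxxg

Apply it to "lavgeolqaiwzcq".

dojyrhtoldcztf

Looking at the pairs, the operation is to shift every letter 3 places forward in the alphabet (wrapping around), then swap each adjacent pair of characters (1↔2, 3↔4, ...).
Working it through for "lavgeolqaiwzcq": intermediate "odyjhrotdlzcft", final "dojyrhtoldcztf".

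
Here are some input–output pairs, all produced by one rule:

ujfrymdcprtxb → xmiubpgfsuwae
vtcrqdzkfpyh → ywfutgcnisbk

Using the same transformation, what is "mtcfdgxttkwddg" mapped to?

In each case the input is transformed by: shift every letter 3 places forward in the alphabet (wrapping around).
So "mtcfdgxttkwddg" becomes "pwfigjawwnzggj".

pwfigjawwnzggj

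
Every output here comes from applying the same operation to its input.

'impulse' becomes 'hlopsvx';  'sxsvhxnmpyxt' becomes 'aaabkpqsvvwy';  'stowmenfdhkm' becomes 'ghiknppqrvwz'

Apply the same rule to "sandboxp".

Looking at the pairs, the operation is to shift every letter 3 places forward in the alphabet (wrapping around), then sort the characters into alphabetical order.
"sandboxp" → "vdqgeras" → "adegqrsv".

adegqrsv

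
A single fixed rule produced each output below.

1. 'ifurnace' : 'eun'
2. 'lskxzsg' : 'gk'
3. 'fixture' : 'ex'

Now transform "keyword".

The rule is to take characters alternately from the front and the back (1st, last, 2nd, 2nd-last, ...), then keep one character in every 3, starting at position 2 (positions 2nd, 5th, 8th, ...).
Applying both steps to "keyword": "kderyow", then "dy".

dy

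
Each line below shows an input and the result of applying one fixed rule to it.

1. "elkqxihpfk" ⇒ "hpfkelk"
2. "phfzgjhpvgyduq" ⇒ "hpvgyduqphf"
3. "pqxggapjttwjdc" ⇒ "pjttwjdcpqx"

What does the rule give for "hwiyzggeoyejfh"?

Each output is the input with this applied: move the first 3 characters to the end (rotate left by 3), then delete the first 3 characters.
"hwiyzggeoyejfh" → "yzggeoyejfhhwi" → "geoyejfhhwi".

geoyejfhhwi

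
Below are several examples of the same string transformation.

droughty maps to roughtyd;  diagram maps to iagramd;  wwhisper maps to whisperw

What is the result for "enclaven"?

nclavene

Rule — move the first character to the end.
So "enclaven" becomes "nclavene".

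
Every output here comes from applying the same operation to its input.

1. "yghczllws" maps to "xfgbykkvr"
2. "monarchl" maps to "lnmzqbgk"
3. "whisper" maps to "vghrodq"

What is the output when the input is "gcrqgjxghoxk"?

Looking at the pairs, the operation is to shift every letter 1 place backward in the alphabet (wrapping around).
On "gcrqgjxghoxk" that produces "fbqpfiwfgnwj".

fbqpfiwfgnwj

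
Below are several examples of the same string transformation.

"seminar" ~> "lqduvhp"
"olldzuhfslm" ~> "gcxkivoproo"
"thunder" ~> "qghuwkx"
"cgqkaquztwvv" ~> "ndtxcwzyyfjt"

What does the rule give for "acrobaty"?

redwbdfu

Rule — move the first 3 characters to the end (rotate left by 3), then shift every letter 3 places forward in the alphabet (wrapping around).
"acrobaty" → "redwbdfu".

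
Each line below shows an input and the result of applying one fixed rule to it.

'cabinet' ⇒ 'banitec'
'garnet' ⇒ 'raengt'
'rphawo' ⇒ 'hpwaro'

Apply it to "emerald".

The rule is to move the first character to the end, then swap each adjacent pair of characters (1↔2, 3↔4, ...).
Starting from "emerald": after the first operation, "meralde"; after the second, "emardle".

emardle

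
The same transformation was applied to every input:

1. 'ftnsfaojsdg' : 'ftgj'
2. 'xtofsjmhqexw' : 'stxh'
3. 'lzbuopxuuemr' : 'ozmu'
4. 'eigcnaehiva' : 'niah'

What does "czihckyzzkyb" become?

The pattern: keep one character in every 3, starting at position 2 (positions 2nd, 5th, 8th, ...), then swap each adjacent pair of characters (1↔2, 3↔4, ...).
Doing the same to "czihckyzzkyb": "czyz".

czyz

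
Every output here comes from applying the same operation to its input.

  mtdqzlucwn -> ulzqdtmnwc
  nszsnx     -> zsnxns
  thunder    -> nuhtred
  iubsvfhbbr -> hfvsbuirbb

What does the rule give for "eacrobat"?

orcaetab

Rule — move the last 3 characters to the front (rotate right by 3), then reverse the string.
"eacrobat" → "orcaetab".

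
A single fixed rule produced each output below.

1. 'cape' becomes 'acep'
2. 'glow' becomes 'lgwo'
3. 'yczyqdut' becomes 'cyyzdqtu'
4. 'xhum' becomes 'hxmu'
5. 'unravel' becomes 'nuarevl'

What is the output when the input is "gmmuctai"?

mgumtcia

The rule is to swap each adjacent pair of characters (1↔2, 3↔4, ...).
Applying that to "gmmuctai" gives "mgumtcia".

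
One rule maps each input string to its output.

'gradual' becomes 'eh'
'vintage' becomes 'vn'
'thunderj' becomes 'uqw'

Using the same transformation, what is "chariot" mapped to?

uv

In each case the input is transformed by: keep one character in every 3, starting at position 2 (positions 2nd, 5th, 8th, ...), then shift every letter 13 places forward in the alphabet (wrapping around) — i.e. ROT13.
Applying both steps to "chariot": "hi", then "uv".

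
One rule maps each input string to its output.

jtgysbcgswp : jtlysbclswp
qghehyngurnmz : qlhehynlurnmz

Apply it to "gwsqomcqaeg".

Rule — replace every "g" with "l".
"gwsqomcqaeg" → "lwsqomcqael".

lwsqomcqael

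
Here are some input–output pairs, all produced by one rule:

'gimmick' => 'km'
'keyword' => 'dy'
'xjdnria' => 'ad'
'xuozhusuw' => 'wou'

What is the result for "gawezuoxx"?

Rule — take characters alternately from the front and the back (1st, last, 2nd, 2nd-last, ...), then keep one character in every 3, starting at position 2 (positions 2nd, 5th, 8th, ...).
Working it through for "gawezuoxx": intermediate "gxaxwoeuz", final "xwu".
(Check on "xjdnria": → "xajidrn" → "ad" ✓)

xwu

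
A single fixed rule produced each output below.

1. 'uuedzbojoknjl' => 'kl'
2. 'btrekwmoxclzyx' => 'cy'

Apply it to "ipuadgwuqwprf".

Rule — keep one character in every 3, starting at position 1 (positions 1st, 4th, 7th, ...), then delete the first 3 characters.
On "ipuadgwuqwprf": the first step gives "iawwf", and the second then gives "wf".

wf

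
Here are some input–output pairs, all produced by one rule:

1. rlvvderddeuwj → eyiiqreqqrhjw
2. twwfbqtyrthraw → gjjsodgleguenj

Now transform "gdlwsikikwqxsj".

tqyjfvxvxjdkfw

What's happening: shift every letter 13 places forward in the alphabet (wrapping around) — i.e. ROT13.
So "gdlwsikikwqxsj" becomes "tqyjfvxvxjdkfw".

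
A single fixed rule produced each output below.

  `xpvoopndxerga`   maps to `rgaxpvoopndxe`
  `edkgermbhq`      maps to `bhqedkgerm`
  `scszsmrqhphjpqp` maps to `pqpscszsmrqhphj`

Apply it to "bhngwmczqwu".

The pattern: move the last 3 characters to the front (rotate right by 3).
So "bhngwmczqwu" becomes "qwubhngwmcz".

qwubhngwmcz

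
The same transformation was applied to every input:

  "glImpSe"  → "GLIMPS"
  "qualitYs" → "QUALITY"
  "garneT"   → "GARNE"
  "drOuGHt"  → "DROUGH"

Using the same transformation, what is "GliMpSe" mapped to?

GLIMPS

Rule — delete the last character, then convert every letter to uppercase.
So "GliMpSe" becomes "GLIMPS".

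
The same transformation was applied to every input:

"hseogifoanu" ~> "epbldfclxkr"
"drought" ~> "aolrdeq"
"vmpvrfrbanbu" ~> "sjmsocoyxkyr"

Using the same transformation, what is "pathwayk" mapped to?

Rule — shift every letter 3 places backward in the alphabet (wrapping around).
Doing the same to "pathwayk": "mxqetxvh".

mxqetxvh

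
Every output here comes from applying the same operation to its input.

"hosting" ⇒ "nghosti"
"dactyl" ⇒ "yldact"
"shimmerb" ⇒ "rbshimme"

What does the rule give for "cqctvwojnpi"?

picqctvwojn

The pattern: move the last 2 characters to the front (rotate right by 2).
For "cqctvwojnpi" the result is "picqctvwojn".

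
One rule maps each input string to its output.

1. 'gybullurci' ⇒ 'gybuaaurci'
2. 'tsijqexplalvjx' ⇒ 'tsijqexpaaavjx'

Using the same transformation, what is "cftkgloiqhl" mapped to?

The pattern: replace every "l" with "a".
Doing the same to "cftkgloiqhl": "cftkgaoiqha".

cftkgaoiqha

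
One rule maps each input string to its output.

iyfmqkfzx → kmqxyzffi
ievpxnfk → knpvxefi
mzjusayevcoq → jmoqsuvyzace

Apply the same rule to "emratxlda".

elmrtxaad

The pattern: sort the characters into alphabetical order, then move the first 3 characters to the end (rotate left by 3).
For "emratxlda", step one produces "aadelmrtx"; step two turns that into "elmrtxaad".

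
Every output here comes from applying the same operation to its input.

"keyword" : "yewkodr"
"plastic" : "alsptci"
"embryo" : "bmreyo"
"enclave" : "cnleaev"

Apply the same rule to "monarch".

What's happening: move the first 2 characters to the end (rotate left by 2), then take characters alternately from the front and the back (1st, last, 2nd, 2nd-last, ...).
"monarch" → "narchmo" → "noamrhc".

noamrhc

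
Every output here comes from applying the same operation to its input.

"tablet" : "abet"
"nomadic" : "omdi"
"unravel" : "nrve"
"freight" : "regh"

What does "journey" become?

oune

What's happening: double every character, then keep one character in every 3, starting at position 3 (positions 3rd, 6th, 9th, ...).
Starting from "journey": after the first operation, "jjoouurrnneeyy"; after the second, "oune".
(Check on "unravel": → "uunnrraavveell" → "nrve" ✓)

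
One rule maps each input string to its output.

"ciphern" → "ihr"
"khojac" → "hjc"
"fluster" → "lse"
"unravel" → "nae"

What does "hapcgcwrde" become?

accre

What's happening: keep every other character starting from the second (positions 2nd, 4th, 6th, ...).
For "hapcgcwrde" the result is "accre".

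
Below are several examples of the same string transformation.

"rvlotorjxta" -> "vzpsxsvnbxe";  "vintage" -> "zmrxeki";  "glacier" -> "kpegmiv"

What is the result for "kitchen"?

omxglir

The transformation: shift every letter 4 places forward in the alphabet (wrapping around).
Applying that to "kitchen" gives "omxglir".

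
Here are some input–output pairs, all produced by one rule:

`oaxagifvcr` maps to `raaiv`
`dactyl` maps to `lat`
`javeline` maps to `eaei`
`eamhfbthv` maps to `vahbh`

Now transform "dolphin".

nopi

The transformation: move the last character to the front, then keep every other character starting from the first (positions 1st, 3rd, 5th, ...).
For "dolphin", step one produces "ndolphi"; step two turns that into "nopi".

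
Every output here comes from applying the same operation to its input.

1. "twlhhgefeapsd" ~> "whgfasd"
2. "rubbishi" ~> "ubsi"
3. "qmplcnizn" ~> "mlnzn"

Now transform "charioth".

Looking at the pairs, the operation is to swap each adjacent pair of characters (1↔2, 3↔4, ...), then keep every other character starting from the first (positions 1st, 3rd, 5th, ...).
Applying both steps to "charioth": "hcraoiht", then "hroh".

hroh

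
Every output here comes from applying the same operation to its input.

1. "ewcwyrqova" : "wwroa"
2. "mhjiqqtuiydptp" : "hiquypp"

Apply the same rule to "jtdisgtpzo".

tigpo

The transformation: keep every other character starting from the second (positions 2nd, 4th, 6th, ...).
Doing the same to "jtdisgtpzo": "tigpo".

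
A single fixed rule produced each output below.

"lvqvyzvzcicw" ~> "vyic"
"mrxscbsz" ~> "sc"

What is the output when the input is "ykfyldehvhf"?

The transformation: swap each adjacent pair of characters (1↔2, 3↔4, ...), then keep one character in every 3, starting at position 3 (positions 3rd, 6th, 9th, ...).
Applying both steps to "ykfyldehvhf": "kyyfdlhehvf", then "ylh".

ylh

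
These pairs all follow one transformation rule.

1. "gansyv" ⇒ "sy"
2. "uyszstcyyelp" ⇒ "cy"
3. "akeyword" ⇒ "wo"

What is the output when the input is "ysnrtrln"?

tr

The transformation: swap the front and back halves of the string, then keep only the first 2 characters.
Starting from "ysnrtrln": after the first operation, "trlnysnr"; after the second, "tr".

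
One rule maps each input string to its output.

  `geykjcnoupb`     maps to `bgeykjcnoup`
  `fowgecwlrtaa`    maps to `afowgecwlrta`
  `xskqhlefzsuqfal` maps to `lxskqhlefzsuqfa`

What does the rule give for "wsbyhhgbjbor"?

rwsbyhhgbjbo

What's happening: move the last character to the front.
So "wsbyhhgbjbor" becomes "rwsbyhhgbjbo".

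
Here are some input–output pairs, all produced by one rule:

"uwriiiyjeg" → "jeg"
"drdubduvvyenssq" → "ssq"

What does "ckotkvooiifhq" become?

In each case the input is transformed by: keep only the last 3 characters.
For "ckotkvooiifhq" the result is "fhq".

fhq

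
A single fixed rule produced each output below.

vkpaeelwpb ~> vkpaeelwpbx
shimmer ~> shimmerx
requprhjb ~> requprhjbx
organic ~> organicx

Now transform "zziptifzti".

zziptifztix

The transformation: append "x".
For "zziptifzti" the result is "zziptifztix".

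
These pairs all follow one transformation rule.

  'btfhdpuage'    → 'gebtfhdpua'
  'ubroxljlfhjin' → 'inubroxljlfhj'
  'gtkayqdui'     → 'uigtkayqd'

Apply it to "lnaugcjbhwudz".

dzlnaugcjbhwu

The transformation: move the last 2 characters to the front (rotate right by 2).
For "lnaugcjbhwudz" the result is "dzlnaugcjbhwu".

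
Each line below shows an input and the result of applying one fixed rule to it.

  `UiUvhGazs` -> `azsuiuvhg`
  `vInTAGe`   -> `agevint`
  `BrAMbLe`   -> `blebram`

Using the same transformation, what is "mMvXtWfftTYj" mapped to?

The transformation: move the last 3 characters to the front (rotate right by 3), then convert every letter to lowercase.
On "mMvXtWfftTYj": the first step gives "TYjmMvXtWfft", and the second then gives "tyjmmvxtwfft".

tyjmmvxtwfft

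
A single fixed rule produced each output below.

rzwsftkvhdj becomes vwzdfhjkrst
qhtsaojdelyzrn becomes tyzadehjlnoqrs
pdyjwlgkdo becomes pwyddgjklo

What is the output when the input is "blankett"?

nttabekl

Each output is the input with this applied: sort the characters into alphabetical order, then move the last 3 characters to the front (rotate right by 3).
For "blankett" the result is "nttabekl".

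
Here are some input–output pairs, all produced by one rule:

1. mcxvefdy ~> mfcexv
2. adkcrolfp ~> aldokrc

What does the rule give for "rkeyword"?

The pattern: delete the last 2 characters, then take characters alternately from the front and the back (1st, last, 2nd, 2nd-last, ...).
Starting from "rkeyword": after the first operation, "rkeywo"; after the second, "rokwey".
(Check on "mcxvefdy": → "mcxvef" → "mfcexv" ✓)

rokwey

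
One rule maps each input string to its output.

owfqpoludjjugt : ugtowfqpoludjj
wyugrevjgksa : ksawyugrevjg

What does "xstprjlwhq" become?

Each output is the input with this applied: move the last 3 characters to the front (rotate right by 3).
Doing the same to "xstprjlwhq": "whqxstprjl".

whqxstprjl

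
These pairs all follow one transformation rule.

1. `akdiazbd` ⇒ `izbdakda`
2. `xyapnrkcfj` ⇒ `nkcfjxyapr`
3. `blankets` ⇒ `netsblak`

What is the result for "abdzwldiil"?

The pattern: swap the front and back halves of the string, then swap the first and last characters.
So "abdzwldiil" becomes "wdiilabdzl".

wdiilabdzl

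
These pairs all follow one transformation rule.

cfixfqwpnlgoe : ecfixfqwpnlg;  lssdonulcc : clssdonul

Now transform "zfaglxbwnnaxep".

pzfaglxbwnnax

The transformation: move the last 2 characters to the front (rotate right by 2), then delete the first character.
On "zfaglxbwnnaxep": the first step gives "epzfaglxbwnnax", and the second then gives "pzfaglxbwnnax".
(Check on "lssdonulcc": → "cclssdonul" → "clssdonul" ✓)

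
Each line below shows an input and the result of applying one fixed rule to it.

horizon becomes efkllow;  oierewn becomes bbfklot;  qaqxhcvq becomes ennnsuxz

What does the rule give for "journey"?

What's happening: shift every letter 3 places backward in the alphabet (wrapping around), then sort the characters into alphabetical order.
"journey" → "glrokbv" → "bgklorv".

bgklorv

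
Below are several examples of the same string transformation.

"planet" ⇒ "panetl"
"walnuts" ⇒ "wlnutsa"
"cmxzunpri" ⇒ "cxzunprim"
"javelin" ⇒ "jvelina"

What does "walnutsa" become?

The rule is to move the first character to the end, then swap the first and last characters.
"walnutsa" → "alnutsaw" → "wlnutsaa".

wlnutsaa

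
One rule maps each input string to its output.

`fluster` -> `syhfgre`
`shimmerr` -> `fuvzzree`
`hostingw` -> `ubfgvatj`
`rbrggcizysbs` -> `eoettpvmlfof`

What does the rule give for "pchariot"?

Looking at the pairs, the operation is to shift every letter 13 places forward in the alphabet (wrapping around) — i.e. ROT13.
"pchariot" → "cpunevbg".

cpunevbg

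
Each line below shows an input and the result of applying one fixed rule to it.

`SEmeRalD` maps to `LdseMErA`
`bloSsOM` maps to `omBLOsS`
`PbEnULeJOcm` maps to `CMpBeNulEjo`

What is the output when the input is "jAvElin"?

INJaVeL

Looking at the pairs, the operation is to flip the case of every letter, then move the last 2 characters to the front (rotate right by 2).
For "jAvElin", step one produces "JaVeLIN"; step two turns that into "INJaVeL".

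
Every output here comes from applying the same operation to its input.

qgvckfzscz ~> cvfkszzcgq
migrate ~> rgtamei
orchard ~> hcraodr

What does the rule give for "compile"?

In each case the input is transformed by: move the first 2 characters to the end (rotate left by 2), then swap each adjacent pair of characters (1↔2, 3↔4, ...).
"compile" → "mpileco" → "pmliceo".

pmliceo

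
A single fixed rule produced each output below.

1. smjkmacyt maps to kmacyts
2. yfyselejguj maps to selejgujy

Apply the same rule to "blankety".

The rule is to move the first 3 characters to the end (rotate left by 3), then delete the last 2 characters.
On "blankety": the first step gives "nketybla", and the second then gives "nketyb".
(Check on "yfyselejguj": → "selejgujyfy" → "selejgujy" ✓)

nketyb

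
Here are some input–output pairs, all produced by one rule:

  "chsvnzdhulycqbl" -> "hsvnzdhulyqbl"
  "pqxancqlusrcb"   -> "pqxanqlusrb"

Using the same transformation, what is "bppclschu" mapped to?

bpplshu

The transformation: remove every "c".
Applying that to "bppclschu" gives "bpplshu".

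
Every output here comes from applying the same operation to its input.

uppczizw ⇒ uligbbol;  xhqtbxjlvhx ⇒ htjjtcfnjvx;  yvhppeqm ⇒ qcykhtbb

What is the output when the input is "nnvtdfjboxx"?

ajjzzhfprvn

The rule is to shift every letter 12 places forward in the alphabet (wrapping around), then move the last 3 characters to the front (rotate right by 3).
Working it through for "nnvtdfjboxx": intermediate "zzhfprvnajj", final "ajjzzhfprvn".
(Check on "uppczizw": → "gbboluli" → "uligbbol" ✓)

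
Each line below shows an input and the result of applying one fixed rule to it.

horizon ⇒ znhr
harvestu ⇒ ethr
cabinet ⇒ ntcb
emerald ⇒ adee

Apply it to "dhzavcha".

vhdz

In each case the input is transformed by: keep every other character starting from the first (positions 1st, 3rd, 5th, ...), then move the last 2 characters to the front (rotate right by 2).
Working it through for "dhzavcha": intermediate "dzvh", final "vhdz".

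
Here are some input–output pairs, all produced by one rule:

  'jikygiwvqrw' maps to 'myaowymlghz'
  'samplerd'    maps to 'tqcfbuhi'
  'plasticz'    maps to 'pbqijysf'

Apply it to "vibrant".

jyrhqdl

The rule is to shift every letter 10 places backward in the alphabet (wrapping around), then swap the first and last characters.
"vibrant" → "lyrhqdj" → "jyrhqdl".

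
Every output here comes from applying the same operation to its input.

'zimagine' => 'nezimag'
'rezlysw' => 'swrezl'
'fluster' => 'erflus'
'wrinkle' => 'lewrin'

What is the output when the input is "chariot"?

otchar

Rule — move the last 3 characters to the front (rotate right by 3), then delete the first character.
Working it through for "chariot": intermediate "iotchar", final "otchar".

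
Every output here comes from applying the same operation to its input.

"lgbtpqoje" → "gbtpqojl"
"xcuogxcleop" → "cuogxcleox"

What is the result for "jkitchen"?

kitchej

In each case the input is transformed by: swap the first and last characters, then delete the first character.
On "jkitchen": the first step gives "nkitchej", and the second then gives "kitchej".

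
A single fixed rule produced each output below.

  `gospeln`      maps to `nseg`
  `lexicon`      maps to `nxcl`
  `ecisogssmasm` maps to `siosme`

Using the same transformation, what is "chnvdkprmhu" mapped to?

undpmc

The pattern: keep every other character starting from the first (positions 1st, 3rd, 5th, ...), then swap the first and last characters.
"chnvdkprmhu" → "cndpmu" → "undpmc".
(Check on "ecisogssmasm": → "eiosms" → "siosme" ✓)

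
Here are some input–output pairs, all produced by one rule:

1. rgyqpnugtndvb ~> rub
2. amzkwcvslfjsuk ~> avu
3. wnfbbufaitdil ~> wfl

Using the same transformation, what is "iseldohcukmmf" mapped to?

ihf

The rule is to keep one character in every 3, starting at position 1 (positions 1st, 4th, 7th, ...), then keep every other character starting from the first (positions 1st, 3rd, 5th, ...).
For "iseldohcukmmf", step one produces "ilhkf"; step two turns that into "ihf".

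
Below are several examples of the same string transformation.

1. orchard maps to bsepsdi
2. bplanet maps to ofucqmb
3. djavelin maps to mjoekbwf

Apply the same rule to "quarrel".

sfmrvbs

The pattern: shift every letter 1 place forward in the alphabet (wrapping around), then move the last 3 characters to the front (rotate right by 3).
For "quarrel" the result is "sfmrvbs".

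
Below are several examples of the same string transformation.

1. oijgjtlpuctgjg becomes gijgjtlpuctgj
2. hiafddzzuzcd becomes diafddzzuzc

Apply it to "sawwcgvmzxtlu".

What's happening: delete the first character, then move the last character to the front.
For "sawwcgvmzxtlu", step one produces "awwcgvmzxtlu"; step two turns that into "uawwcgvmzxtl".
(Check on "oijgjtlpuctgjg": → "ijgjtlpuctgjg" → "gijgjtlpuctgj" ✓)

uawwcgvmzxtl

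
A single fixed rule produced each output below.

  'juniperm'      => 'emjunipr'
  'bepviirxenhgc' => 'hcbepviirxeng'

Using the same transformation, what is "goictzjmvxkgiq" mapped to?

What's happening: move the last 2 characters to the front (rotate right by 2), then swap the first and last characters.
For "goictzjmvxkgiq" the result is "gqgoictzjmvxki".

gqgoictzjmvxki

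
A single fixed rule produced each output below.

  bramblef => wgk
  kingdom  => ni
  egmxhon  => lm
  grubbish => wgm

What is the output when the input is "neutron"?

The rule is to keep one character in every 3, starting at position 2 (positions 2nd, 5th, 8th, ...), then shift every letter 5 places forward in the alphabet (wrapping around).
On "neutron": the first step gives "er", and the second then gives "jw".

jw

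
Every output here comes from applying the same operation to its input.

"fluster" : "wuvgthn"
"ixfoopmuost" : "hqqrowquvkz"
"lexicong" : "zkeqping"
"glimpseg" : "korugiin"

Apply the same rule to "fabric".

dtkehc

The pattern: shift every letter 2 places forward in the alphabet (wrapping around), then move the first 2 characters to the end (rotate left by 2).
Doing the same to "fabric": "dtkehc".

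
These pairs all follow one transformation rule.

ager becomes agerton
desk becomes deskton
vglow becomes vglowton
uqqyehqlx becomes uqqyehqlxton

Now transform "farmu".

farmuton

What's happening: append "ton".
For "farmu" the result is "farmuton".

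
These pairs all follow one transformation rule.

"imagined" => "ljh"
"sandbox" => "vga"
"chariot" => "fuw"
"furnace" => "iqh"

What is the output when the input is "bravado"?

The transformation: shift every letter 3 places forward in the alphabet (wrapping around), then keep one character in every 3, starting at position 1 (positions 1st, 4th, 7th, ...).
Working it through for "bravado": intermediate "eudydgr", final "eyr".
(Check on "furnace": → "ixuqdfh" → "iqh" ✓)

eyr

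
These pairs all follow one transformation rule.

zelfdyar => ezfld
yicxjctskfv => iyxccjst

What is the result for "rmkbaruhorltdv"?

The rule is to delete the last 3 characters, then swap each adjacent pair of characters (1↔2, 3↔4, ...).
"rmkbaruhorltdv" → "rmkbaruhorl" → "mrbkrahurol".
(Check on "yicxjctskfv": → "yicxjcts" → "iyxccjst" ✓)

mrbkrahurol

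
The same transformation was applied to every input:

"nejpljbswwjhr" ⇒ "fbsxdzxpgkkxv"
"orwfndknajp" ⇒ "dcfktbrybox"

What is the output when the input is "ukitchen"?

biywhqvs

Each output is the input with this applied: move the last character to the front, then shift every letter 12 places backward in the alphabet (wrapping around).
Starting from "ukitchen": after the first operation, "nukitche"; after the second, "biywhqvs".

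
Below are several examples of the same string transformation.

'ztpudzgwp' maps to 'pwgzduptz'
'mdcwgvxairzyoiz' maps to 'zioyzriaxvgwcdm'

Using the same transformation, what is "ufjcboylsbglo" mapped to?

Rule — reverse the string.
Applying that to "ufjcboylsbglo" gives "olgbslyobcjfu".

olgbslyobcjfu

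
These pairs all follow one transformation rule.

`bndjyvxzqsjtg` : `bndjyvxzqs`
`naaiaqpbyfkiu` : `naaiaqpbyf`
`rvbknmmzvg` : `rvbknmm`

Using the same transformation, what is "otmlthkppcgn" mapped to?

otmlthkpp

What's happening: delete the last 3 characters.
On "otmlthkppcgn" that produces "otmlthkpp".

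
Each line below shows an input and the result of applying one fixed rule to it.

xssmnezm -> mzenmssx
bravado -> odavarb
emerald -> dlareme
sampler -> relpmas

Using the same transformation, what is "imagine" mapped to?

Looking at the pairs, the operation is to reverse the string.
"imagine" → "enigami".

enigami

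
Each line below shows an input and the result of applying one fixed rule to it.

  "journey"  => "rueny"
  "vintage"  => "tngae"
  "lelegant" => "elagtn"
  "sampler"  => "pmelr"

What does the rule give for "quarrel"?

What's happening: delete the first 2 characters, then swap each adjacent pair of characters (1↔2, 3↔4, ...).
On "quarrel" that produces "raerl".

raerl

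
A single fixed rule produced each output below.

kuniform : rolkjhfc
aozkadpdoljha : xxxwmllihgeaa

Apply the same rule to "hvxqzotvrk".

wussqonlhe

The transformation: shift every letter 3 places backward in the alphabet (wrapping around), then sort the characters into reverse alphabetical order.
On "hvxqzotvrk": the first step gives "esunwlqsoh", and the second then gives "wussqonlhe".
(Check on "kuniform": → "hrkfcloj" → "rolkjhfc" ✓)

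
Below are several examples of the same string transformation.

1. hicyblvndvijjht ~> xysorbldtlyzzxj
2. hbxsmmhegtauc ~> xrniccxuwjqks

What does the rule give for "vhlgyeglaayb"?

Looking at the pairs, the operation is to shift every letter 10 places backward in the alphabet (wrapping around).
For "vhlgyeglaayb" the result is "lxbwouwbqqor".

lxbwouwbqqor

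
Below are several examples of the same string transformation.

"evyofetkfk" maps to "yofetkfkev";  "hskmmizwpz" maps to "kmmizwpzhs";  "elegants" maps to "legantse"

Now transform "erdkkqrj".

Rule — move the last 3 characters to the front (rotate right by 3), then swap the front and back halves of the string.
Working it through for "erdkkqrj": intermediate "qrjerdkk", final "rdkkqrje".

rdkkqrje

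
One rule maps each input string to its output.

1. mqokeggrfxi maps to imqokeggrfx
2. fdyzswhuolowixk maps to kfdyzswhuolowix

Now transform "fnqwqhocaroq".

qfnqwqhocaro

The rule is to move the last character to the front.
So "fnqwqhocaroq" becomes "qfnqwqhocaro".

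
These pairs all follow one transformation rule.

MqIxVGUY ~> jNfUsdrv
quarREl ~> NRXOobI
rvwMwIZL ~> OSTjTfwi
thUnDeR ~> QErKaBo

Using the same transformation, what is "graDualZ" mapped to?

DOXaRXIw

What's happening: flip the case of every letter, then shift every letter 3 places backward in the alphabet (wrapping around).
Working it through for "graDualZ": intermediate "GRAdUALz", final "DOXaRXIw".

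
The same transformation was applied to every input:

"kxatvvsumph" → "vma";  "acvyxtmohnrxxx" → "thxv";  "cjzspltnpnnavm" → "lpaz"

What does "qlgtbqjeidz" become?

The transformation: keep one character in every 3, starting at position 3 (positions 3rd, 6th, 9th, ...), then move the first character to the end.
Starting from "qlgtbqjeidz": after the first operation, "gqi"; after the second, "qig".

qig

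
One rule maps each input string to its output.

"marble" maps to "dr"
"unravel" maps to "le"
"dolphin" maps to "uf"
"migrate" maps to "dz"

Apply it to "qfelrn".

hw

The transformation: shift every letter 9 places backward in the alphabet (wrapping around), then keep only the first 2 characters.
Starting from "qfelrn": after the first operation, "hwvcie"; after the second, "hw".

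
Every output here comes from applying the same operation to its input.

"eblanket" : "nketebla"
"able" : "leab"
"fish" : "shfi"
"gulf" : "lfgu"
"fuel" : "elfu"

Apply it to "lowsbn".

sbnlow

Looking at the pairs, the operation is to swap the front and back halves of the string.
On "lowsbn" that produces "sbnlow".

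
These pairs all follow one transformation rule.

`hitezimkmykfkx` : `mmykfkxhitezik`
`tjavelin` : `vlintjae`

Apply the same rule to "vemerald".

Each output is the input with this applied: swap the front and back halves of the string, then swap the first and last characters.
Working it through for "vemerald": intermediate "raldveme", final "ealdvemr".

ealdvemr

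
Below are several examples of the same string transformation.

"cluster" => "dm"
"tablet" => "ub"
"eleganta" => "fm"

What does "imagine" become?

jn

Looking at the pairs, the operation is to shift every letter 1 place forward in the alphabet (wrapping around), then keep only the first 2 characters.
"imagine" → "jnbhjof" → "jn".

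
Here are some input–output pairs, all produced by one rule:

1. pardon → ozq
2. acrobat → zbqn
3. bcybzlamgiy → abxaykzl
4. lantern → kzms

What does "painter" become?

ozhm

Rule — delete the last 3 characters, then shift every letter 1 place backward in the alphabet (wrapping around).
"painter" → "pain" → "ozhm".
(Check on "acrobat": → "acro" → "zbqn" ✓)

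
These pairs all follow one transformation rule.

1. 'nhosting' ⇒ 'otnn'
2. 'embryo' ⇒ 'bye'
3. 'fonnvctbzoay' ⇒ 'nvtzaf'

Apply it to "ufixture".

itru

Looking at the pairs, the operation is to move the first character to the end, then keep every other character starting from the second (positions 2nd, 4th, 6th, ...).
"ufixture" → "fixtureu" → "itru".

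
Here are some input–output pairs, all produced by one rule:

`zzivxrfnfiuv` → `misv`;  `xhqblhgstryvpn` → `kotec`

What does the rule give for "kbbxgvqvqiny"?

Rule — shift every letter 13 places forward in the alphabet (wrapping around) — i.e. ROT13, then keep one character in every 3, starting at position 1 (positions 1st, 4th, 7th, ...).
For "kbbxgvqvqiny", step one produces "xooktididval"; step two turns that into "xkdv".

xkdv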